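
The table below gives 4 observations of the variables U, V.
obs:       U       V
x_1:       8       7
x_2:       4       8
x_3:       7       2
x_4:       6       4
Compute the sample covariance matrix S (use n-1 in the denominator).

Step 1 — column means:
  mean(U) = (8 + 4 + 7 + 6) / 4 = 25/4 = 6.25
  mean(V) = (7 + 8 + 2 + 4) / 4 = 21/4 = 5.25

Step 2 — sample covariance S[i,j] = (1/(n-1)) · Σ_k (x_{k,i} - mean_i) · (x_{k,j} - mean_j), with n-1 = 3.
  S[U,U] = ((1.75)·(1.75) + (-2.25)·(-2.25) + (0.75)·(0.75) + (-0.25)·(-0.25)) / 3 = 8.75/3 = 2.9167
  S[U,V] = ((1.75)·(1.75) + (-2.25)·(2.75) + (0.75)·(-3.25) + (-0.25)·(-1.25)) / 3 = -5.25/3 = -1.75
  S[V,V] = ((1.75)·(1.75) + (2.75)·(2.75) + (-3.25)·(-3.25) + (-1.25)·(-1.25)) / 3 = 22.75/3 = 7.5833

S is symmetric (S[j,i] = S[i,j]). Assembling:

S = [[2.9167, -1.75],
 [-1.75, 7.5833]]


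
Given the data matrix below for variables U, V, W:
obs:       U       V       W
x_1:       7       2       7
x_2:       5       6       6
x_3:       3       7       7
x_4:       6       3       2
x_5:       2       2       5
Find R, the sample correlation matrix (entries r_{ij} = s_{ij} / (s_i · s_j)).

Step 1 — column means:
  mean(U) = (7 + 5 + 3 + 6 + 2) / 5 = 23/5 = 4.6
  mean(V) = (2 + 6 + 7 + 3 + 2) / 5 = 20/5 = 4
  mean(W) = (7 + 6 + 7 + 2 + 5) / 5 = 27/5 = 5.4

Step 2 — sample variances and covariances s[i,j] = (1/(n-1)) · Σ_k (x_{k,i} - mean_i) · (x_{k,j} - mean_j), with n-1 = 4:
  s[U,U] = ((2.4)·(2.4) + (0.4)·(0.4) + (-1.6)·(-1.6) + (1.4)·(1.4) + (-2.6)·(-2.6)) / 4 = 17.2/4 = 4.3
  s[U,V] = ((2.4)·(-2) + (0.4)·(2) + (-1.6)·(3) + (1.4)·(-1) + (-2.6)·(-2)) / 4 = -5/4 = -1.25
  s[U,W] = ((2.4)·(1.6) + (0.4)·(0.6) + (-1.6)·(1.6) + (1.4)·(-3.4) + (-2.6)·(-0.4)) / 4 = -2.2/4 = -0.55
  s[V,V] = ((-2)·(-2) + (2)·(2) + (3)·(3) + (-1)·(-1) + (-2)·(-2)) / 4 = 22/4 = 5.5
  s[V,W] = ((-2)·(1.6) + (2)·(0.6) + (3)·(1.6) + (-1)·(-3.4) + (-2)·(-0.4)) / 4 = 7/4 = 1.75
  s[W,W] = ((1.6)·(1.6) + (0.6)·(0.6) + (1.6)·(1.6) + (-3.4)·(-3.4) + (-0.4)·(-0.4)) / 4 = 17.2/4 = 4.3
  Sample standard deviations s_i = √(s[i,i]):
  s(U) = √(4.3) = 2.0736
  s(V) = √(5.5) = 2.3452
  s(W) = √(4.3) = 2.0736

Step 3 — r_{ij} = s_{ij} / (s_i · s_j):
  r[U,U] = 1 (diagonal).
  r[U,V] = -1.25 / (2.0736 · 2.3452) = -1.25 / 4.8631 = -0.257
  r[U,W] = -0.55 / (2.0736 · 2.0736) = -0.55 / 4.3 = -0.1279
  r[V,V] = 1 (diagonal).
  r[V,W] = 1.75 / (2.3452 · 2.0736) = 1.75 / 4.8631 = 0.3599
  r[W,W] = 1 (diagonal).

R is symmetric with unit diagonal. Assembling:

R = [[1, -0.257, -0.1279],
 [-0.257, 1, 0.3599],
 [-0.1279, 0.3599, 1]]


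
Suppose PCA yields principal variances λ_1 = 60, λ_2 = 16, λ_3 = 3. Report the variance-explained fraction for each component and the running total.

Step 1 — total variance = trace(Sigma) = Σ λ_i = 60 + 16 + 3 = 79.

Step 2 — fraction explained by component i = λ_i / Σ λ:
  PC1: 60/79 = 0.7595
  PC2: 16/79 = 0.2025
  PC3: 3/79 = 0.038

Step 3 — cumulative fraction after k components = (λ_1 + ... + λ_k) / Σ λ:
  k = 1: 60/79 = 0.7595
  k = 2: (60 + 16)/79 = 76/79 = 0.962
  k = 3: (60 + 16 + 3)/79 = 79/79 = 1

Summary (fraction, with percent):

explained: PC1 0.7595 (75.95%), PC2 0.2025 (20.25%), PC3 0.038 (3.8%);  cumulative: 0.7595, 0.962, 1


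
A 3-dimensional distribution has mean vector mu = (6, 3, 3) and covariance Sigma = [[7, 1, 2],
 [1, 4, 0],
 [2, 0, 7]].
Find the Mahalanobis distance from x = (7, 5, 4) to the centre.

Step 1 — centre the observation: (x - mu) = (1, 2, 1).

Step 2 — invert Sigma (cofactor / det for 3×3, or solve directly):
  Sigma^{-1} = [[0.1618, -0.0405, -0.0462],
 [-0.0405, 0.2601, 0.0116],
 [-0.0462, 0.0116, 0.1561]].

Step 3 — form the quadratic (x - mu)^T · Sigma^{-1} · (x - mu):
  Sigma^{-1} · (x - mu) = (0.0347, 0.4913, 0.1329).
  (x - mu)^T · [Sigma^{-1} · (x - mu)] = (1)·(0.0347) + (2)·(0.4913) + (1)·(0.1329) = 1.1503.

Step 4 — take square root: d = √(1.1503) ≈ 1.0725.

d(x, mu) = √(1.1503) ≈ 1.0725


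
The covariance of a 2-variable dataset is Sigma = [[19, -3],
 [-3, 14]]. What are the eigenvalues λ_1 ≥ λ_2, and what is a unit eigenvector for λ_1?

Step 1 — characteristic polynomial of 2×2 Sigma:
  det(Sigma - λI) = λ² - trace · λ + det = 0.
  trace = 19 + 14 = 33, det = 19·14 - (-3)² = 257.
Step 2 — discriminant:
  Δ = trace² - 4·det = 1089 - 1028 = 61.
Step 3 — eigenvalues:
  λ = (trace ± √Δ)/2 = (33 ± 7.8102)/2,
  λ_1 = 20.4051,  λ_2 = 12.5949.

Step 4 — unit eigenvector for λ_1: solve (Sigma - λ_1 I)v = 0. First row:
  (19 - 20.4051)·v_x + (-3)·v_y = 0, i.e. (-1.4051)·v_x + (-3)·v_y = 0,
  so v ∝ (b, λ_1 - a) = (-3, 1.4051); multiply by -1 so the first entry is positive: u = (3, -1.4051).
  ||u|| = √((3)² + (-1.4051)²) = √(10.9744) ≈ 3.3128,
  v_1 = u/||u|| ≈ (0.9056, -0.4242) (||v_1|| = 1).

λ_1 = 20.4051,  λ_2 = 12.5949;  v_1 ≈ (0.9056, -0.4242)


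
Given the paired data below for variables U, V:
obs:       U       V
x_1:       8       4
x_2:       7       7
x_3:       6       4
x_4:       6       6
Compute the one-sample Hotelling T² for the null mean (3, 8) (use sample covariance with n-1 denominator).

Step 1 — sample mean vector:
  mean(U) = (8 + 7 + 6 + 6) / 4 = 27/4 = 6.75
  mean(V) = (4 + 7 + 4 + 6) / 4 = 21/4 = 5.25
  x̄ = (6.75, 5.25),  deviation x̄ - mu_0 = (6.75, 5.25) - (3, 8) = (3.75, -2.75).

Step 2 — sample covariance matrix, S[i,j] = (1/(n-1)) · Σ_k (x_{k,i} - mean_i) · (x_{k,j} - mean_j), divisor n-1 = 3:
  S[U,U] = ((1.25)·(1.25) + (0.25)·(0.25) + (-0.75)·(-0.75) + (-0.75)·(-0.75)) / 3 = 2.75/3 = 0.9167
  S[U,V] = ((1.25)·(-1.25) + (0.25)·(1.75) + (-0.75)·(-1.25) + (-0.75)·(0.75)) / 3 = -0.75/3 = -0.25
  S[V,V] = ((-1.25)·(-1.25) + (1.75)·(1.75) + (-1.25)·(-1.25) + (0.75)·(0.75)) / 3 = 6.75/3 = 2.25
  S = [[0.9167, -0.25],
 [-0.25, 2.25]].

Step 3 — invert S. det(S) = 0.9167·2.25 - (-0.25)² = 2.
  S^{-1} = (1/det) · [[d, -b], [-b, a]] = [[1.125, 0.125],
 [0.125, 0.4583]].

Step 4 — quadratic form (x̄ - mu_0)^T · S^{-1} · (x̄ - mu_0):
  S^{-1} · (x̄ - mu_0) = (3.875, -0.7917),
  (x̄ - mu_0)^T · [...] = (3.75)·(3.875) + (-2.75)·(-0.7917) = 16.7083.

Step 5 — scale by n: T² = 4 · 16.7083 = 66.8333.

T² ≈ 66.8333


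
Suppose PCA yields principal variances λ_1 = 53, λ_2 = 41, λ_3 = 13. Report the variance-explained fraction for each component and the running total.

Step 1 — total variance = trace(Sigma) = Σ λ_i = 53 + 41 + 13 = 107.

Step 2 — fraction explained by component i = λ_i / Σ λ:
  PC1: 53/107 = 0.4953
  PC2: 41/107 = 0.3832
  PC3: 13/107 = 0.1215

Step 3 — cumulative fraction after k components = (λ_1 + ... + λ_k) / Σ λ:
  k = 1: 53/107 = 0.4953
  k = 2: (53 + 41)/107 = 94/107 = 0.8785
  k = 3: (53 + 41 + 13)/107 = 107/107 = 1

Summary (fraction, with percent):

explained: PC1 0.4953 (49.53%), PC2 0.3832 (38.32%), PC3 0.1215 (12.15%);  cumulative: 0.4953, 0.8785, 1


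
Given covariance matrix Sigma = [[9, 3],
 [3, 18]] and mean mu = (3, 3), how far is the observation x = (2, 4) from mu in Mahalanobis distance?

Step 1 — centre the observation: (x - mu) = (-1, 1).

Step 2 — invert Sigma. det(Sigma) = 9·18 - (3)² = 153.
  Sigma^{-1} = (1/det) · [[d, -b], [-b, a]] = [[0.1176, -0.0196],
 [-0.0196, 0.0588]].

Step 3 — form the quadratic (x - mu)^T · Sigma^{-1} · (x - mu):
  Sigma^{-1} · (x - mu) = (-0.1373, 0.0784).
  (x - mu)^T · [Sigma^{-1} · (x - mu)] = (-1)·(-0.1373) + (1)·(0.0784) = 0.2157.

Step 4 — take square root: d = √(0.2157) ≈ 0.4644.

d(x, mu) = √(0.2157) ≈ 0.4644


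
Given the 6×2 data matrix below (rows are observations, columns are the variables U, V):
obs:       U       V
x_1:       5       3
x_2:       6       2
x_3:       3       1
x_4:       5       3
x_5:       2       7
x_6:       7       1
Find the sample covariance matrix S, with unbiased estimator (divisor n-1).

Step 1 — column means:
  mean(U) = (5 + 6 + 3 + 5 + 2 + 7) / 6 = 28/6 = 4.6667
  mean(V) = (3 + 2 + 1 + 3 + 7 + 1) / 6 = 17/6 = 2.8333

Step 2 — sample covariance S[i,j] = (1/(n-1)) · Σ_k (x_{k,i} - mean_i) · (x_{k,j} - mean_j), with n-1 = 5.
  S[U,U] = ((0.3333)·(0.3333) + (1.3333)·(1.3333) + (-1.6667)·(-1.6667) + (0.3333)·(0.3333) + (-2.6667)·(-2.6667) + (2.3333)·(2.3333)) / 5 = 17.3333/5 = 3.4667
  S[U,V] = ((0.3333)·(0.1667) + (1.3333)·(-0.8333) + (-1.6667)·(-1.8333) + (0.3333)·(0.1667) + (-2.6667)·(4.1667) + (2.3333)·(-1.8333)) / 5 = -13.3333/5 = -2.6667
  S[V,V] = ((0.1667)·(0.1667) + (-0.8333)·(-0.8333) + (-1.8333)·(-1.8333) + (0.1667)·(0.1667) + (4.1667)·(4.1667) + (-1.8333)·(-1.8333)) / 5 = 24.8333/5 = 4.9667

S is symmetric (S[j,i] = S[i,j]). Assembling:

S = [[3.4667, -2.6667],
 [-2.6667, 4.9667]]


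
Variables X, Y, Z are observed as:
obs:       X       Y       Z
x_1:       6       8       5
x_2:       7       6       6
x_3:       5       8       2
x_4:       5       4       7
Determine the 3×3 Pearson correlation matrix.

Step 1 — column means:
  mean(X) = (6 + 7 + 5 + 5) / 4 = 23/4 = 5.75
  mean(Y) = (8 + 6 + 8 + 4) / 4 = 26/4 = 6.5
  mean(Z) = (5 + 6 + 2 + 7) / 4 = 20/4 = 5

Step 2 — sample variances and covariances s[i,j] = (1/(n-1)) · Σ_k (x_{k,i} - mean_i) · (x_{k,j} - mean_j), with n-1 = 3:
  s[X,X] = ((0.25)·(0.25) + (1.25)·(1.25) + (-0.75)·(-0.75) + (-0.75)·(-0.75)) / 3 = 2.75/3 = 0.9167
  s[X,Y] = ((0.25)·(1.5) + (1.25)·(-0.5) + (-0.75)·(1.5) + (-0.75)·(-2.5)) / 3 = 0.5/3 = 0.1667
  s[X,Z] = ((0.25)·(0) + (1.25)·(1) + (-0.75)·(-3) + (-0.75)·(2)) / 3 = 2/3 = 0.6667
  s[Y,Y] = ((1.5)·(1.5) + (-0.5)·(-0.5) + (1.5)·(1.5) + (-2.5)·(-2.5)) / 3 = 11/3 = 3.6667
  s[Y,Z] = ((1.5)·(0) + (-0.5)·(1) + (1.5)·(-3) + (-2.5)·(2)) / 3 = -10/3 = -3.3333
  s[Z,Z] = ((0)·(0) + (1)·(1) + (-3)·(-3) + (2)·(2)) / 3 = 14/3 = 4.6667
  Sample standard deviations s_i = √(s[i,i]):
  s(X) = √(0.9167) = 0.9574
  s(Y) = √(3.6667) = 1.9149
  s(Z) = √(4.6667) = 2.1602

Step 3 — r_{ij} = s_{ij} / (s_i · s_j):
  r[X,X] = 1 (diagonal).
  r[X,Y] = 0.1667 / (0.9574 · 1.9149) = 0.1667 / 1.8333 = 0.0909
  r[X,Z] = 0.6667 / (0.9574 · 2.1602) = 0.6667 / 2.0683 = 0.3223
  r[Y,Y] = 1 (diagonal).
  r[Y,Z] = -3.3333 / (1.9149 · 2.1602) = -3.3333 / 4.1366 = -0.8058
  r[Z,Z] = 1 (diagonal).

R is symmetric with unit diagonal. Assembling:

R = [[1, 0.0909, 0.3223],
 [0.0909, 1, -0.8058],
 [0.3223, -0.8058, 1]]


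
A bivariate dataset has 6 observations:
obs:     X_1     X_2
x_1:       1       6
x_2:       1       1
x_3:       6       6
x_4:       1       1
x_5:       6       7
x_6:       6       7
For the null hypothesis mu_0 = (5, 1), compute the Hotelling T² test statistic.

Step 1 — sample mean vector:
  mean(X_1) = (1 + 1 + 6 + 1 + 6 + 6) / 6 = 21/6 = 3.5
  mean(X_2) = (6 + 1 + 6 + 1 + 7 + 7) / 6 = 28/6 = 4.6667
  x̄ = (3.5, 4.6667),  deviation x̄ - mu_0 = (3.5, 4.6667) - (5, 1) = (-1.5, 3.6667).

Step 2 — sample covariance matrix, S[i,j] = (1/(n-1)) · Σ_k (x_{k,i} - mean_i) · (x_{k,j} - mean_j), divisor n-1 = 5:
  S[X_1,X_1] = ((-2.5)·(-2.5) + (-2.5)·(-2.5) + (2.5)·(2.5) + (-2.5)·(-2.5) + (2.5)·(2.5) + (2.5)·(2.5)) / 5 = 37.5/5 = 7.5
  S[X_1,X_2] = ((-2.5)·(1.3333) + (-2.5)·(-3.6667) + (2.5)·(1.3333) + (-2.5)·(-3.6667) + (2.5)·(2.3333) + (2.5)·(2.3333)) / 5 = 30/5 = 6
  S[X_2,X_2] = ((1.3333)·(1.3333) + (-3.6667)·(-3.6667) + (1.3333)·(1.3333) + (-3.6667)·(-3.6667) + (2.3333)·(2.3333) + (2.3333)·(2.3333)) / 5 = 41.3333/5 = 8.2667
  S = [[7.5, 6],
 [6, 8.2667]].

Step 3 — invert S. det(S) = 7.5·8.2667 - (6)² = 26.
  S^{-1} = (1/det) · [[d, -b], [-b, a]] = [[0.3179, -0.2308],
 [-0.2308, 0.2885]].

Step 4 — quadratic form (x̄ - mu_0)^T · S^{-1} · (x̄ - mu_0):
  S^{-1} · (x̄ - mu_0) = (-1.3231, 1.4038),
  (x̄ - mu_0)^T · [...] = (-1.5)·(-1.3231) + (3.6667)·(1.4038) = 7.1321.

Step 5 — scale by n: T² = 6 · 7.1321 = 42.7923.

T² ≈ 42.7923


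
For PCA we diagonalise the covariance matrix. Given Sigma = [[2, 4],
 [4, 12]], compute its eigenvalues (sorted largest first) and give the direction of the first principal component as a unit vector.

Step 1 — characteristic polynomial of 2×2 Sigma:
  det(Sigma - λI) = λ² - trace · λ + det = 0.
  trace = 2 + 12 = 14, det = 2·12 - (4)² = 8.
Step 2 — discriminant:
  Δ = trace² - 4·det = 196 - 32 = 164.
Step 3 — eigenvalues:
  λ = (trace ± √Δ)/2 = (14 ± 12.8062)/2,
  λ_1 = 13.4031,  λ_2 = 0.5969.

Step 4 — unit eigenvector for λ_1: solve (Sigma - λ_1 I)v = 0. First row:
  (2 - 13.4031)·v_x + (4)·v_y = 0, i.e. (-11.4031)·v_x + (4)·v_y = 0,
  so v ∝ (b, λ_1 - a) = (4, 11.4031) = u.
  ||u|| = √((4)² + (11.4031)²) = √(146.0312) ≈ 12.0843,
  v_1 = u/||u|| ≈ (0.331, 0.9436) (||v_1|| = 1).

λ_1 = 13.4031,  λ_2 = 0.5969;  v_1 ≈ (0.331, 0.9436)


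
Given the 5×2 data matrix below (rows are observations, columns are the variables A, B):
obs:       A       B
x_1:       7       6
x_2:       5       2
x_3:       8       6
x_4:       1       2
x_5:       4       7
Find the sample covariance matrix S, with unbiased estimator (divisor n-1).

Step 1 — column means:
  mean(A) = (7 + 5 + 8 + 1 + 4) / 5 = 25/5 = 5
  mean(B) = (6 + 2 + 6 + 2 + 7) / 5 = 23/5 = 4.6

Step 2 — sample covariance S[i,j] = (1/(n-1)) · Σ_k (x_{k,i} - mean_i) · (x_{k,j} - mean_j), with n-1 = 4.
  S[A,A] = ((2)·(2) + (0)·(0) + (3)·(3) + (-4)·(-4) + (-1)·(-1)) / 4 = 30/4 = 7.5
  S[A,B] = ((2)·(1.4) + (0)·(-2.6) + (3)·(1.4) + (-4)·(-2.6) + (-1)·(2.4)) / 4 = 15/4 = 3.75
  S[B,B] = ((1.4)·(1.4) + (-2.6)·(-2.6) + (1.4)·(1.4) + (-2.6)·(-2.6) + (2.4)·(2.4)) / 4 = 23.2/4 = 5.8

S is symmetric (S[j,i] = S[i,j]). Assembling:

S = [[7.5, 3.75],
 [3.75, 5.8]]


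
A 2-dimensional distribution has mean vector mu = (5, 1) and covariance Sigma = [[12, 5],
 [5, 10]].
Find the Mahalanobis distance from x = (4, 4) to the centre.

Step 1 — centre the observation: (x - mu) = (-1, 3).

Step 2 — invert Sigma. det(Sigma) = 12·10 - (5)² = 95.
  Sigma^{-1} = (1/det) · [[d, -b], [-b, a]] = [[0.1053, -0.0526],
 [-0.0526, 0.1263]].

Step 3 — form the quadratic (x - mu)^T · Sigma^{-1} · (x - mu):
  Sigma^{-1} · (x - mu) = (-0.2632, 0.4316).
  (x - mu)^T · [Sigma^{-1} · (x - mu)] = (-1)·(-0.2632) + (3)·(0.4316) = 1.5579.

Step 4 — take square root: d = √(1.5579) ≈ 1.2482.

d(x, mu) = √(1.5579) ≈ 1.2482


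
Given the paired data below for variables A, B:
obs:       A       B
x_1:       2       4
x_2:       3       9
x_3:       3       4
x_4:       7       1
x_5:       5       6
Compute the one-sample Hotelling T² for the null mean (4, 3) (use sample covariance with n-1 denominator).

Step 1 — sample mean vector:
  mean(A) = (2 + 3 + 3 + 7 + 5) / 5 = 20/5 = 4
  mean(B) = (4 + 9 + 4 + 1 + 6) / 5 = 24/5 = 4.8
  x̄ = (4, 4.8),  deviation x̄ - mu_0 = (4, 4.8) - (4, 3) = (0, 1.8).

Step 2 — sample covariance matrix, S[i,j] = (1/(n-1)) · Σ_k (x_{k,i} - mean_i) · (x_{k,j} - mean_j), divisor n-1 = 4:
  S[A,A] = ((-2)·(-2) + (-1)·(-1) + (-1)·(-1) + (3)·(3) + (1)·(1)) / 4 = 16/4 = 4
  S[A,B] = ((-2)·(-0.8) + (-1)·(4.2) + (-1)·(-0.8) + (3)·(-3.8) + (1)·(1.2)) / 4 = -12/4 = -3
  S[B,B] = ((-0.8)·(-0.8) + (4.2)·(4.2) + (-0.8)·(-0.8) + (-3.8)·(-3.8) + (1.2)·(1.2)) / 4 = 34.8/4 = 8.7
  S = [[4, -3],
 [-3, 8.7]].

Step 3 — invert S. det(S) = 4·8.7 - (-3)² = 25.8.
  S^{-1} = (1/det) · [[d, -b], [-b, a]] = [[0.3372, 0.1163],
 [0.1163, 0.155]].

Step 4 — quadratic form (x̄ - mu_0)^T · S^{-1} · (x̄ - mu_0):
  S^{-1} · (x̄ - mu_0) = (0.2093, 0.2791),
  (x̄ - mu_0)^T · [...] = (0)·(0.2093) + (1.8)·(0.2791) = 0.5023.

Step 5 — scale by n: T² = 5 · 0.5023 = 2.5116.

T² ≈ 2.5116


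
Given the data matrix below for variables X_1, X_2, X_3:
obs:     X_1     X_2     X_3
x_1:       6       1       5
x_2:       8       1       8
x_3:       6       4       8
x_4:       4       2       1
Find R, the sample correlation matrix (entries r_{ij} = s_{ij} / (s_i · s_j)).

Step 1 — column means:
  mean(X_1) = (6 + 8 + 6 + 4) / 4 = 24/4 = 6
  mean(X_2) = (1 + 1 + 4 + 2) / 4 = 8/4 = 2
  mean(X_3) = (5 + 8 + 8 + 1) / 4 = 22/4 = 5.5

Step 2 — sample variances and covariances s[i,j] = (1/(n-1)) · Σ_k (x_{k,i} - mean_i) · (x_{k,j} - mean_j), with n-1 = 3:
  s[X_1,X_1] = ((0)·(0) + (2)·(2) + (0)·(0) + (-2)·(-2)) / 3 = 8/3 = 2.6667
  s[X_1,X_2] = ((0)·(-1) + (2)·(-1) + (0)·(2) + (-2)·(0)) / 3 = -2/3 = -0.6667
  s[X_1,X_3] = ((0)·(-0.5) + (2)·(2.5) + (0)·(2.5) + (-2)·(-4.5)) / 3 = 14/3 = 4.6667
  s[X_2,X_2] = ((-1)·(-1) + (-1)·(-1) + (2)·(2) + (0)·(0)) / 3 = 6/3 = 2
  s[X_2,X_3] = ((-1)·(-0.5) + (-1)·(2.5) + (2)·(2.5) + (0)·(-4.5)) / 3 = 3/3 = 1
  s[X_3,X_3] = ((-0.5)·(-0.5) + (2.5)·(2.5) + (2.5)·(2.5) + (-4.5)·(-4.5)) / 3 = 33/3 = 11
  Sample standard deviations s_i = √(s[i,i]):
  s(X_1) = √(2.6667) = 1.633
  s(X_2) = √(2) = 1.4142
  s(X_3) = √(11) = 3.3166

Step 3 — r_{ij} = s_{ij} / (s_i · s_j):
  r[X_1,X_1] = 1 (diagonal).
  r[X_1,X_2] = -0.6667 / (1.633 · 1.4142) = -0.6667 / 2.3094 = -0.2887
  r[X_1,X_3] = 4.6667 / (1.633 · 3.3166) = 4.6667 / 5.416 = 0.8616
  r[X_2,X_2] = 1 (diagonal).
  r[X_2,X_3] = 1 / (1.4142 · 3.3166) = 1 / 4.6904 = 0.2132
  r[X_3,X_3] = 1 (diagonal).

R is symmetric with unit diagonal. Assembling:

R = [[1, -0.2887, 0.8616],
 [-0.2887, 1, 0.2132],
 [0.8616, 0.2132, 1]]


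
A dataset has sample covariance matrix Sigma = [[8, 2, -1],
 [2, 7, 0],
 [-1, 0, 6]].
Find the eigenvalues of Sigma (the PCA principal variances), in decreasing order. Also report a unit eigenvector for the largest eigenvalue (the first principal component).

Step 1 — characteristic polynomial p(λ) = det(λI - Sigma) = λ³ - tr·λ² + c_1·λ - det, where tr = trace, c_1 = sum of the principal 2×2 minors, det = det(Sigma):
  tr = 8 + 7 + 6 = 21,
  c_1 = (8·7 - (2)²) + (8·6 - (-1)²) + (7·6 - (0)²) = 52 + 47 + 42 = 141,
  det = 8·(7·6 - (0)²) - (2)·((2)·6 - (0)·(-1)) + (-1)·((2)·(0) - 7·(-1)) = 8·(42) - (2)·(12) + (-1)·(7) = 305.
  So p(λ) = λ³ - 21λ² + 141λ - 305.
Step 2 — look for an integer root (rational root theorem: any rational root is an integer divisor of 305). Testing λ = 5:
  p(5) = 125 - 525 + 705 - 305 = 0  ✓
  Dividing out (λ - 5): p(λ) = (λ - 5)(λ² - 16λ + 61).
Step 3 — remaining eigenvalues from the quadratic λ² - 16λ + 61 = 0:
  Δ = 16² - 4·61 = 256 - 244 = 12,  λ = (16 ± √12)/2 = (16 ± 3.4641)/2 ≈ 9.7321 or 6.2679.
  Sorted: λ_1 = 9.7321,  λ_2 = 6.2679,  λ_3 = 5  (check: sum = 21 = tr ✓).

Step 4 — unit eigenvector for λ_1 ≈ 9.7321: v spans the null space of (Sigma - λ_1 I), whose rows are
  r_1 = (-1.7321, 2, -1),  r_2 = (2, -2.7321, 0),  r_3 = (-1, 0, -3.7321).
  v is orthogonal to every row, so take v ∝ r_1 × r_2 = ((2)·(0) - (-1)·(-2.7321), (-1)·(2) - (-1.7321)·(0), (-1.7321)·(-2.7321) - (2)·(2)) ≈ (-2.7321, -2, 0.7321).
  Rescale (multiply by -1 so the first nonzero entry is positive): u = (2.7321, 2, -0.7321).
  ||u|| = √((2.7321)² + (2)² + (-0.7321)²) = √(12) ≈ 3.4641,  v_1 = u/||u|| ≈ (0.7887, 0.5774, -0.2113) (||v_1|| = 1).

λ_1 = 9.7321,  λ_2 = 6.2679,  λ_3 = 5;  v_1 ≈ (0.7887, 0.5774, -0.2113)


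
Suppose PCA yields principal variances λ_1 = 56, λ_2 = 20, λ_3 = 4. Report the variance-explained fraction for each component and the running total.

Step 1 — total variance = trace(Sigma) = Σ λ_i = 56 + 20 + 4 = 80.

Step 2 — fraction explained by component i = λ_i / Σ λ:
  PC1: 56/80 = 0.7
  PC2: 20/80 = 0.25
  PC3: 4/80 = 0.05

Step 3 — cumulative fraction after k components = (λ_1 + ... + λ_k) / Σ λ:
  k = 1: 56/80 = 0.7
  k = 2: (56 + 20)/80 = 76/80 = 0.95
  k = 3: (56 + 20 + 4)/80 = 80/80 = 1

Summary (fraction, with percent):

explained: PC1 0.7 (70%), PC2 0.25 (25%), PC3 0.05 (5%);  cumulative: 0.7, 0.95, 1


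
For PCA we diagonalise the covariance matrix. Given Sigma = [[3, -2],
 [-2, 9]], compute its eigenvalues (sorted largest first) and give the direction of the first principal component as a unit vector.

Step 1 — characteristic polynomial of 2×2 Sigma:
  det(Sigma - λI) = λ² - trace · λ + det = 0.
  trace = 3 + 9 = 12, det = 3·9 - (-2)² = 23.
Step 2 — discriminant:
  Δ = trace² - 4·det = 144 - 92 = 52.
Step 3 — eigenvalues:
  λ = (trace ± √Δ)/2 = (12 ± 7.2111)/2,
  λ_1 = 9.6056,  λ_2 = 2.3944.

Step 4 — unit eigenvector for λ_1: solve (Sigma - λ_1 I)v = 0. First row:
  (3 - 9.6056)·v_x + (-2)·v_y = 0, i.e. (-6.6056)·v_x + (-2)·v_y = 0,
  so v ∝ (b, λ_1 - a) = (-2, 6.6056); multiply by -1 so the first entry is positive: u = (2, -6.6056).
  ||u|| = √((2)² + (-6.6056)²) = √(47.6333) ≈ 6.9017,
  v_1 = u/||u|| ≈ (0.2898, -0.9571) (||v_1|| = 1).

λ_1 = 9.6056,  λ_2 = 2.3944;  v_1 ≈ (0.2898, -0.9571)


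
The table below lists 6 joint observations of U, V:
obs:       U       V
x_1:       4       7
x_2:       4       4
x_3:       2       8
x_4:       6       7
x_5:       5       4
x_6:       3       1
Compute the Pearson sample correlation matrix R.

Step 1 — column means:
  mean(U) = (4 + 4 + 2 + 6 + 5 + 3) / 6 = 24/6 = 4
  mean(V) = (7 + 4 + 8 + 7 + 4 + 1) / 6 = 31/6 = 5.1667

Step 2 — sample variances and covariances s[i,j] = (1/(n-1)) · Σ_k (x_{k,i} - mean_i) · (x_{k,j} - mean_j), with n-1 = 5:
  s[U,U] = ((0)·(0) + (0)·(0) + (-2)·(-2) + (2)·(2) + (1)·(1) + (-1)·(-1)) / 5 = 10/5 = 2
  s[U,V] = ((0)·(1.8333) + (0)·(-1.1667) + (-2)·(2.8333) + (2)·(1.8333) + (1)·(-1.1667) + (-1)·(-4.1667)) / 5 = 1/5 = 0.2
  s[V,V] = ((1.8333)·(1.8333) + (-1.1667)·(-1.1667) + (2.8333)·(2.8333) + (1.8333)·(1.8333) + (-1.1667)·(-1.1667) + (-4.1667)·(-4.1667)) / 5 = 34.8333/5 = 6.9667
  Sample standard deviations s_i = √(s[i,i]):
  s(U) = √(2) = 1.4142
  s(V) = √(6.9667) = 2.6394

Step 3 — r_{ij} = s_{ij} / (s_i · s_j):
  r[U,U] = 1 (diagonal).
  r[U,V] = 0.2 / (1.4142 · 2.6394) = 0.2 / 3.7327 = 0.0536
  r[V,V] = 1 (diagonal).

R is symmetric with unit diagonal. Assembling:

R = [[1, 0.0536],
 [0.0536, 1]]


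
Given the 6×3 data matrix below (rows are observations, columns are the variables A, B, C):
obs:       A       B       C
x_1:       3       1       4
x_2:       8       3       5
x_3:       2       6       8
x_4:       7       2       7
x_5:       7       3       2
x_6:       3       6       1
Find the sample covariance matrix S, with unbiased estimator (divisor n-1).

Step 1 — column means:
  mean(A) = (3 + 8 + 2 + 7 + 7 + 3) / 6 = 30/6 = 5
  mean(B) = (1 + 3 + 6 + 2 + 3 + 6) / 6 = 21/6 = 3.5
  mean(C) = (4 + 5 + 8 + 7 + 2 + 1) / 6 = 27/6 = 4.5

Step 2 — sample covariance S[i,j] = (1/(n-1)) · Σ_k (x_{k,i} - mean_i) · (x_{k,j} - mean_j), with n-1 = 5.
  S[A,A] = ((-2)·(-2) + (3)·(3) + (-3)·(-3) + (2)·(2) + (2)·(2) + (-2)·(-2)) / 5 = 34/5 = 6.8
  S[A,B] = ((-2)·(-2.5) + (3)·(-0.5) + (-3)·(2.5) + (2)·(-1.5) + (2)·(-0.5) + (-2)·(2.5)) / 5 = -13/5 = -2.6
  S[A,C] = ((-2)·(-0.5) + (3)·(0.5) + (-3)·(3.5) + (2)·(2.5) + (2)·(-2.5) + (-2)·(-3.5)) / 5 = -1/5 = -0.2
  S[B,B] = ((-2.5)·(-2.5) + (-0.5)·(-0.5) + (2.5)·(2.5) + (-1.5)·(-1.5) + (-0.5)·(-0.5) + (2.5)·(2.5)) / 5 = 21.5/5 = 4.3
  S[B,C] = ((-2.5)·(-0.5) + (-0.5)·(0.5) + (2.5)·(3.5) + (-1.5)·(2.5) + (-0.5)·(-2.5) + (2.5)·(-3.5)) / 5 = -1.5/5 = -0.3
  S[C,C] = ((-0.5)·(-0.5) + (0.5)·(0.5) + (3.5)·(3.5) + (2.5)·(2.5) + (-2.5)·(-2.5) + (-3.5)·(-3.5)) / 5 = 37.5/5 = 7.5

S is symmetric (S[j,i] = S[i,j]). Assembling:

S = [[6.8, -2.6, -0.2],
 [-2.6, 4.3, -0.3],
 [-0.2, -0.3, 7.5]]


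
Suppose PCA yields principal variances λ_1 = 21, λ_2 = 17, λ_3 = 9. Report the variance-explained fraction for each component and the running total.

Step 1 — total variance = trace(Sigma) = Σ λ_i = 21 + 17 + 9 = 47.

Step 2 — fraction explained by component i = λ_i / Σ λ:
  PC1: 21/47 = 0.4468
  PC2: 17/47 = 0.3617
  PC3: 9/47 = 0.1915

Step 3 — cumulative fraction after k components = (λ_1 + ... + λ_k) / Σ λ:
  k = 1: 21/47 = 0.4468
  k = 2: (21 + 17)/47 = 38/47 = 0.8085
  k = 3: (21 + 17 + 9)/47 = 47/47 = 1

Summary (fraction, with percent):

explained: PC1 0.4468 (44.68%), PC2 0.3617 (36.17%), PC3 0.1915 (19.15%);  cumulative: 0.4468, 0.8085, 1


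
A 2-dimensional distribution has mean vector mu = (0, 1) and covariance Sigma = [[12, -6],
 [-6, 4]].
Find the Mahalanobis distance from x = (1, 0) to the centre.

Step 1 — centre the observation: (x - mu) = (1, -1).

Step 2 — invert Sigma. det(Sigma) = 12·4 - (-6)² = 12.
  Sigma^{-1} = (1/det) · [[d, -b], [-b, a]] = [[0.3333, 0.5],
 [0.5, 1]].

Step 3 — form the quadratic (x - mu)^T · Sigma^{-1} · (x - mu):
  Sigma^{-1} · (x - mu) = (-0.1667, -0.5).
  (x - mu)^T · [Sigma^{-1} · (x - mu)] = (1)·(-0.1667) + (-1)·(-0.5) = 0.3333.

Step 4 — take square root: d = √(0.3333) ≈ 0.5774.

d(x, mu) = √(0.3333) ≈ 0.5774


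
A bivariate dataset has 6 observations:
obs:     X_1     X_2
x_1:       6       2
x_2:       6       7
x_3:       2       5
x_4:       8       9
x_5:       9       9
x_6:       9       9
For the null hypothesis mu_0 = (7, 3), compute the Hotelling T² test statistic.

Step 1 — sample mean vector:
  mean(X_1) = (6 + 6 + 2 + 8 + 9 + 9) / 6 = 40/6 = 6.6667
  mean(X_2) = (2 + 7 + 5 + 9 + 9 + 9) / 6 = 41/6 = 6.8333
  x̄ = (6.6667, 6.8333),  deviation x̄ - mu_0 = (6.6667, 6.8333) - (7, 3) = (-0.3333, 3.8333).

Step 2 — sample covariance matrix, S[i,j] = (1/(n-1)) · Σ_k (x_{k,i} - mean_i) · (x_{k,j} - mean_j), divisor n-1 = 5:
  S[X_1,X_1] = ((-0.6667)·(-0.6667) + (-0.6667)·(-0.6667) + (-4.6667)·(-4.6667) + (1.3333)·(1.3333) + (2.3333)·(2.3333) + (2.3333)·(2.3333)) / 5 = 35.3333/5 = 7.0667
  S[X_1,X_2] = ((-0.6667)·(-4.8333) + (-0.6667)·(0.1667) + (-4.6667)·(-1.8333) + (1.3333)·(2.1667) + (2.3333)·(2.1667) + (2.3333)·(2.1667)) / 5 = 24.6667/5 = 4.9333
  S[X_2,X_2] = ((-4.8333)·(-4.8333) + (0.1667)·(0.1667) + (-1.8333)·(-1.8333) + (2.1667)·(2.1667) + (2.1667)·(2.1667) + (2.1667)·(2.1667)) / 5 = 40.8333/5 = 8.1667
  S = [[7.0667, 4.9333],
 [4.9333, 8.1667]].

Step 3 — invert S. det(S) = 7.0667·8.1667 - (4.9333)² = 33.3733.
  S^{-1} = (1/det) · [[d, -b], [-b, a]] = [[0.2447, -0.1478],
 [-0.1478, 0.2117]].

Step 4 — quadratic form (x̄ - mu_0)^T · S^{-1} · (x̄ - mu_0):
  S^{-1} · (x̄ - mu_0) = (-0.6482, 0.861),
  (x̄ - mu_0)^T · [...] = (-0.3333)·(-0.6482) + (3.8333)·(0.861) = 3.5164.

Step 5 — scale by n: T² = 6 · 3.5164 = 21.0987.

T² ≈ 21.0987


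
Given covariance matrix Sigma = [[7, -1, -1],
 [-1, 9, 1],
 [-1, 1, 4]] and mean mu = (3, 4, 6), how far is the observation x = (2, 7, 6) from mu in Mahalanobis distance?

Step 1 — centre the observation: (x - mu) = (-1, 3, 0).

Step 2 — invert Sigma (cofactor / det for 3×3, or solve directly):
  Sigma^{-1} = [[0.1496, 0.0128, 0.0342],
 [0.0128, 0.1154, -0.0256],
 [0.0342, -0.0256, 0.265]].

Step 3 — form the quadratic (x - mu)^T · Sigma^{-1} · (x - mu):
  Sigma^{-1} · (x - mu) = (-0.1111, 0.3333, -0.1111).
  (x - mu)^T · [Sigma^{-1} · (x - mu)] = (-1)·(-0.1111) + (3)·(0.3333) + (0)·(-0.1111) = 1.1111.

Step 4 — take square root: d = √(1.1111) ≈ 1.0541.

d(x, mu) = √(1.1111) ≈ 1.0541


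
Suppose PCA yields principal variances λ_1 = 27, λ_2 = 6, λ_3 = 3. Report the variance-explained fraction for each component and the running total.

Step 1 — total variance = trace(Sigma) = Σ λ_i = 27 + 6 + 3 = 36.

Step 2 — fraction explained by component i = λ_i / Σ λ:
  PC1: 27/36 = 0.75
  PC2: 6/36 = 0.1667
  PC3: 3/36 = 0.0833

Step 3 — cumulative fraction after k components = (λ_1 + ... + λ_k) / Σ λ:
  k = 1: 27/36 = 0.75
  k = 2: (27 + 6)/36 = 33/36 = 0.9167
  k = 3: (27 + 6 + 3)/36 = 36/36 = 1

Summary (fraction, with percent):

explained: PC1 0.75 (75%), PC2 0.1667 (16.67%), PC3 0.0833 (8.33%);  cumulative: 0.75, 0.9167, 1


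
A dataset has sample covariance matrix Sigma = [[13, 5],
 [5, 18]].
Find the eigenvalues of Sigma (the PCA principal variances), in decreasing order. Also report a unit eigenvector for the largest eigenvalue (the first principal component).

Step 1 — characteristic polynomial of 2×2 Sigma:
  det(Sigma - λI) = λ² - trace · λ + det = 0.
  trace = 13 + 18 = 31, det = 13·18 - (5)² = 209.
Step 2 — discriminant:
  Δ = trace² - 4·det = 961 - 836 = 125.
Step 3 — eigenvalues:
  λ = (trace ± √Δ)/2 = (31 ± 11.1803)/2,
  λ_1 = 21.0902,  λ_2 = 9.9098.

Step 4 — unit eigenvector for λ_1: solve (Sigma - λ_1 I)v = 0. First row:
  (13 - 21.0902)·v_x + (5)·v_y = 0, i.e. (-8.0902)·v_x + (5)·v_y = 0,
  so v ∝ (b, λ_1 - a) = (5, 8.0902) = u.
  ||u|| = √((5)² + (8.0902)²) = √(90.4508) ≈ 9.5106,
  v_1 = u/||u|| ≈ (0.5257, 0.8507) (||v_1|| = 1).

λ_1 = 21.0902,  λ_2 = 9.9098;  v_1 ≈ (0.5257, 0.8507)


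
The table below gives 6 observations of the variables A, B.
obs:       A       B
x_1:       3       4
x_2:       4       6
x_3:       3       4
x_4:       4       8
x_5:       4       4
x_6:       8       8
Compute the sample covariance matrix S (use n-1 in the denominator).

Step 1 — column means:
  mean(A) = (3 + 4 + 3 + 4 + 4 + 8) / 6 = 26/6 = 4.3333
  mean(B) = (4 + 6 + 4 + 8 + 4 + 8) / 6 = 34/6 = 5.6667

Step 2 — sample covariance S[i,j] = (1/(n-1)) · Σ_k (x_{k,i} - mean_i) · (x_{k,j} - mean_j), with n-1 = 5.
  S[A,A] = ((-1.3333)·(-1.3333) + (-0.3333)·(-0.3333) + (-1.3333)·(-1.3333) + (-0.3333)·(-0.3333) + (-0.3333)·(-0.3333) + (3.6667)·(3.6667)) / 5 = 17.3333/5 = 3.4667
  S[A,B] = ((-1.3333)·(-1.6667) + (-0.3333)·(0.3333) + (-1.3333)·(-1.6667) + (-0.3333)·(2.3333) + (-0.3333)·(-1.6667) + (3.6667)·(2.3333)) / 5 = 12.6667/5 = 2.5333
  S[B,B] = ((-1.6667)·(-1.6667) + (0.3333)·(0.3333) + (-1.6667)·(-1.6667) + (2.3333)·(2.3333) + (-1.6667)·(-1.6667) + (2.3333)·(2.3333)) / 5 = 19.3333/5 = 3.8667

S is symmetric (S[j,i] = S[i,j]). Assembling:

S = [[3.4667, 2.5333],
 [2.5333, 3.8667]]


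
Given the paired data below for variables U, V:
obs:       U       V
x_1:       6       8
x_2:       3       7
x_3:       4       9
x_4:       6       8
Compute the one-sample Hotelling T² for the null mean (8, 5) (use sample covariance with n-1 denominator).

Step 1 — sample mean vector:
  mean(U) = (6 + 3 + 4 + 6) / 4 = 19/4 = 4.75
  mean(V) = (8 + 7 + 9 + 8) / 4 = 32/4 = 8
  x̄ = (4.75, 8),  deviation x̄ - mu_0 = (4.75, 8) - (8, 5) = (-3.25, 3).

Step 2 — sample covariance matrix, S[i,j] = (1/(n-1)) · Σ_k (x_{k,i} - mean_i) · (x_{k,j} - mean_j), divisor n-1 = 3:
  S[U,U] = ((1.25)·(1.25) + (-1.75)·(-1.75) + (-0.75)·(-0.75) + (1.25)·(1.25)) / 3 = 6.75/3 = 2.25
  S[U,V] = ((1.25)·(0) + (-1.75)·(-1) + (-0.75)·(1) + (1.25)·(0)) / 3 = 1/3 = 0.3333
  S[V,V] = ((0)·(0) + (-1)·(-1) + (1)·(1) + (0)·(0)) / 3 = 2/3 = 0.6667
  S = [[2.25, 0.3333],
 [0.3333, 0.6667]].

Step 3 — invert S. det(S) = 2.25·0.6667 - (0.3333)² = 1.3889.
  S^{-1} = (1/det) · [[d, -b], [-b, a]] = [[0.48, -0.24],
 [-0.24, 1.62]].

Step 4 — quadratic form (x̄ - mu_0)^T · S^{-1} · (x̄ - mu_0):
  S^{-1} · (x̄ - mu_0) = (-2.28, 5.64),
  (x̄ - mu_0)^T · [...] = (-3.25)·(-2.28) + (3)·(5.64) = 24.33.

Step 5 — scale by n: T² = 4 · 24.33 = 97.32.

T² ≈ 97.32


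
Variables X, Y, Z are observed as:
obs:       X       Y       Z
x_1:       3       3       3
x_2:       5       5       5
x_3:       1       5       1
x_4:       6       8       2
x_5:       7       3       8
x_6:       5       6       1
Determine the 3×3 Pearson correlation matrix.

Step 1 — column means:
  mean(X) = (3 + 5 + 1 + 6 + 7 + 5) / 6 = 27/6 = 4.5
  mean(Y) = (3 + 5 + 5 + 8 + 3 + 6) / 6 = 30/6 = 5
  mean(Z) = (3 + 5 + 1 + 2 + 8 + 1) / 6 = 20/6 = 3.3333

Step 2 — sample variances and covariances s[i,j] = (1/(n-1)) · Σ_k (x_{k,i} - mean_i) · (x_{k,j} - mean_j), with n-1 = 5:
  s[X,X] = ((-1.5)·(-1.5) + (0.5)·(0.5) + (-3.5)·(-3.5) + (1.5)·(1.5) + (2.5)·(2.5) + (0.5)·(0.5)) / 5 = 23.5/5 = 4.7
  s[X,Y] = ((-1.5)·(-2) + (0.5)·(0) + (-3.5)·(0) + (1.5)·(3) + (2.5)·(-2) + (0.5)·(1)) / 5 = 3/5 = 0.6
  s[X,Z] = ((-1.5)·(-0.3333) + (0.5)·(1.6667) + (-3.5)·(-2.3333) + (1.5)·(-1.3333) + (2.5)·(4.6667) + (0.5)·(-2.3333)) / 5 = 18/5 = 3.6
  s[Y,Y] = ((-2)·(-2) + (0)·(0) + (0)·(0) + (3)·(3) + (-2)·(-2) + (1)·(1)) / 5 = 18/5 = 3.6
  s[Y,Z] = ((-2)·(-0.3333) + (0)·(1.6667) + (0)·(-2.3333) + (3)·(-1.3333) + (-2)·(4.6667) + (1)·(-2.3333)) / 5 = -15/5 = -3
  s[Z,Z] = ((-0.3333)·(-0.3333) + (1.6667)·(1.6667) + (-2.3333)·(-2.3333) + (-1.3333)·(-1.3333) + (4.6667)·(4.6667) + (-2.3333)·(-2.3333)) / 5 = 37.3333/5 = 7.4667
  Sample standard deviations s_i = √(s[i,i]):
  s(X) = √(4.7) = 2.1679
  s(Y) = √(3.6) = 1.8974
  s(Z) = √(7.4667) = 2.7325

Step 3 — r_{ij} = s_{ij} / (s_i · s_j):
  r[X,X] = 1 (diagonal).
  r[X,Y] = 0.6 / (2.1679 · 1.8974) = 0.6 / 4.1134 = 0.1459
  r[X,Z] = 3.6 / (2.1679 · 2.7325) = 3.6 / 5.924 = 0.6077
  r[Y,Y] = 1 (diagonal).
  r[Y,Z] = -3 / (1.8974 · 2.7325) = -3 / 5.1846 = -0.5786
  r[Z,Z] = 1 (diagonal).

R is symmetric with unit diagonal. Assembling:

R = [[1, 0.1459, 0.6077],
 [0.1459, 1, -0.5786],
 [0.6077, -0.5786, 1]]


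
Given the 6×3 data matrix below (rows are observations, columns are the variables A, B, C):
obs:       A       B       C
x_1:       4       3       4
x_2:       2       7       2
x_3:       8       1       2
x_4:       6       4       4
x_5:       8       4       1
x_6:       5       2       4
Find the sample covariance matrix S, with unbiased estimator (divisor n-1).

Step 1 — column means:
  mean(A) = (4 + 2 + 8 + 6 + 8 + 5) / 6 = 33/6 = 5.5
  mean(B) = (3 + 7 + 1 + 4 + 4 + 2) / 6 = 21/6 = 3.5
  mean(C) = (4 + 2 + 2 + 4 + 1 + 4) / 6 = 17/6 = 2.8333

Step 2 — sample covariance S[i,j] = (1/(n-1)) · Σ_k (x_{k,i} - mean_i) · (x_{k,j} - mean_j), with n-1 = 5.
  S[A,A] = ((-1.5)·(-1.5) + (-3.5)·(-3.5) + (2.5)·(2.5) + (0.5)·(0.5) + (2.5)·(2.5) + (-0.5)·(-0.5)) / 5 = 27.5/5 = 5.5
  S[A,B] = ((-1.5)·(-0.5) + (-3.5)·(3.5) + (2.5)·(-2.5) + (0.5)·(0.5) + (2.5)·(0.5) + (-0.5)·(-1.5)) / 5 = -15.5/5 = -3.1
  S[A,C] = ((-1.5)·(1.1667) + (-3.5)·(-0.8333) + (2.5)·(-0.8333) + (0.5)·(1.1667) + (2.5)·(-1.8333) + (-0.5)·(1.1667)) / 5 = -5.5/5 = -1.1
  S[B,B] = ((-0.5)·(-0.5) + (3.5)·(3.5) + (-2.5)·(-2.5) + (0.5)·(0.5) + (0.5)·(0.5) + (-1.5)·(-1.5)) / 5 = 21.5/5 = 4.3
  S[B,C] = ((-0.5)·(1.1667) + (3.5)·(-0.8333) + (-2.5)·(-0.8333) + (0.5)·(1.1667) + (0.5)·(-1.8333) + (-1.5)·(1.1667)) / 5 = -3.5/5 = -0.7
  S[C,C] = ((1.1667)·(1.1667) + (-0.8333)·(-0.8333) + (-0.8333)·(-0.8333) + (1.1667)·(1.1667) + (-1.8333)·(-1.8333) + (1.1667)·(1.1667)) / 5 = 8.8333/5 = 1.7667

S is symmetric (S[j,i] = S[i,j]). Assembling:

S = [[5.5, -3.1, -1.1],
 [-3.1, 4.3, -0.7],
 [-1.1, -0.7, 1.7667]]


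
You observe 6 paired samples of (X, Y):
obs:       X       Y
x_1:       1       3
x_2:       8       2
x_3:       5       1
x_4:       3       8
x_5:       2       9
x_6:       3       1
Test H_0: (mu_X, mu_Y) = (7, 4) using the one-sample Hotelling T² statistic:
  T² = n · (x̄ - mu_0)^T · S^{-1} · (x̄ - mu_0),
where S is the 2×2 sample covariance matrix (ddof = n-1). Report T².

Step 1 — sample mean vector:
  mean(X) = (1 + 8 + 5 + 3 + 2 + 3) / 6 = 22/6 = 3.6667
  mean(Y) = (3 + 2 + 1 + 8 + 9 + 1) / 6 = 24/6 = 4
  x̄ = (3.6667, 4),  deviation x̄ - mu_0 = (3.6667, 4) - (7, 4) = (-3.3333, 0).

Step 2 — sample covariance matrix, S[i,j] = (1/(n-1)) · Σ_k (x_{k,i} - mean_i) · (x_{k,j} - mean_j), divisor n-1 = 5:
  S[X,X] = ((-2.6667)·(-2.6667) + (4.3333)·(4.3333) + (1.3333)·(1.3333) + (-0.6667)·(-0.6667) + (-1.6667)·(-1.6667) + (-0.6667)·(-0.6667)) / 5 = 31.3333/5 = 6.2667
  S[X,Y] = ((-2.6667)·(-1) + (4.3333)·(-2) + (1.3333)·(-3) + (-0.6667)·(4) + (-1.6667)·(5) + (-0.6667)·(-3)) / 5 = -19/5 = -3.8
  S[Y,Y] = ((-1)·(-1) + (-2)·(-2) + (-3)·(-3) + (4)·(4) + (5)·(5) + (-3)·(-3)) / 5 = 64/5 = 12.8
  S = [[6.2667, -3.8],
 [-3.8, 12.8]].

Step 3 — invert S. det(S) = 6.2667·12.8 - (-3.8)² = 65.7733.
  S^{-1} = (1/det) · [[d, -b], [-b, a]] = [[0.1946, 0.0578],
 [0.0578, 0.0953]].

Step 4 — quadratic form (x̄ - mu_0)^T · S^{-1} · (x̄ - mu_0):
  S^{-1} · (x̄ - mu_0) = (-0.6487, -0.1926),
  (x̄ - mu_0)^T · [...] = (-3.3333)·(-0.6487) + (0)·(-0.1926) = 2.1623.

Step 5 — scale by n: T² = 6 · 2.1623 = 12.9738.

T² ≈ 12.9738


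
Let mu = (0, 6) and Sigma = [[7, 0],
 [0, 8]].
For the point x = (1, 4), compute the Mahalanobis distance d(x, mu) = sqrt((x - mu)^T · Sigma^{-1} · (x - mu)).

Step 1 — centre the observation: (x - mu) = (1, -2).

Step 2 — invert Sigma. det(Sigma) = 7·8 - (0)² = 56.
  Sigma^{-1} = (1/det) · [[d, -b], [-b, a]] = [[0.1429, 0],
 [0, 0.125]].

Step 3 — form the quadratic (x - mu)^T · Sigma^{-1} · (x - mu):
  Sigma^{-1} · (x - mu) = (0.1429, -0.25).
  (x - mu)^T · [Sigma^{-1} · (x - mu)] = (1)·(0.1429) + (-2)·(-0.25) = 0.6429.

Step 4 — take square root: d = √(0.6429) ≈ 0.8018.

d(x, mu) = √(0.6429) ≈ 0.8018


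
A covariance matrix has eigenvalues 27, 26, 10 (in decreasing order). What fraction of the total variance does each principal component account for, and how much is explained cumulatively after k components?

Step 1 — total variance = trace(Sigma) = Σ λ_i = 27 + 26 + 10 = 63.

Step 2 — fraction explained by component i = λ_i / Σ λ:
  PC1: 27/63 = 0.4286
  PC2: 26/63 = 0.4127
  PC3: 10/63 = 0.1587

Step 3 — cumulative fraction after k components = (λ_1 + ... + λ_k) / Σ λ:
  k = 1: 27/63 = 0.4286
  k = 2: (27 + 26)/63 = 53/63 = 0.8413
  k = 3: (27 + 26 + 10)/63 = 63/63 = 1

Summary (fraction, with percent):

explained: PC1 0.4286 (42.86%), PC2 0.4127 (41.27%), PC3 0.1587 (15.87%);  cumulative: 0.4286, 0.8413, 1


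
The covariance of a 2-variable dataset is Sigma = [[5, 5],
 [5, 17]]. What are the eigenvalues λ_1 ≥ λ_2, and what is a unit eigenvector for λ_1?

Step 1 — characteristic polynomial of 2×2 Sigma:
  det(Sigma - λI) = λ² - trace · λ + det = 0.
  trace = 5 + 17 = 22, det = 5·17 - (5)² = 60.
Step 2 — discriminant:
  Δ = trace² - 4·det = 484 - 240 = 244.
Step 3 — eigenvalues:
  λ = (trace ± √Δ)/2 = (22 ± 15.6205)/2,
  λ_1 = 18.8102,  λ_2 = 3.1898.

Step 4 — unit eigenvector for λ_1: solve (Sigma - λ_1 I)v = 0. First row:
  (5 - 18.8102)·v_x + (5)·v_y = 0, i.e. (-13.8102)·v_x + (5)·v_y = 0,
  so v ∝ (b, λ_1 - a) = (5, 13.8102) = u.
  ||u|| = √((5)² + (13.8102)²) = √(215.723) ≈ 14.6875,
  v_1 = u/||u|| ≈ (0.3404, 0.9403) (||v_1|| = 1).

λ_1 = 18.8102,  λ_2 = 3.1898;  v_1 ≈ (0.3404, 0.9403)


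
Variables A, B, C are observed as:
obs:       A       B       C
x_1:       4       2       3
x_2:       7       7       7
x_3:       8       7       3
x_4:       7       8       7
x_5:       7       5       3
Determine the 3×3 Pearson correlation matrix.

Step 1 — column means:
  mean(A) = (4 + 7 + 8 + 7 + 7) / 5 = 33/5 = 6.6
  mean(B) = (2 + 7 + 7 + 8 + 5) / 5 = 29/5 = 5.8
  mean(C) = (3 + 7 + 3 + 7 + 3) / 5 = 23/5 = 4.6

Step 2 — sample variances and covariances s[i,j] = (1/(n-1)) · Σ_k (x_{k,i} - mean_i) · (x_{k,j} - mean_j), with n-1 = 4:
  s[A,A] = ((-2.6)·(-2.6) + (0.4)·(0.4) + (1.4)·(1.4) + (0.4)·(0.4) + (0.4)·(0.4)) / 4 = 9.2/4 = 2.3
  s[A,B] = ((-2.6)·(-3.8) + (0.4)·(1.2) + (1.4)·(1.2) + (0.4)·(2.2) + (0.4)·(-0.8)) / 4 = 12.6/4 = 3.15
  s[A,C] = ((-2.6)·(-1.6) + (0.4)·(2.4) + (1.4)·(-1.6) + (0.4)·(2.4) + (0.4)·(-1.6)) / 4 = 3.2/4 = 0.8
  s[B,B] = ((-3.8)·(-3.8) + (1.2)·(1.2) + (1.2)·(1.2) + (2.2)·(2.2) + (-0.8)·(-0.8)) / 4 = 22.8/4 = 5.7
  s[B,C] = ((-3.8)·(-1.6) + (1.2)·(2.4) + (1.2)·(-1.6) + (2.2)·(2.4) + (-0.8)·(-1.6)) / 4 = 13.6/4 = 3.4
  s[C,C] = ((-1.6)·(-1.6) + (2.4)·(2.4) + (-1.6)·(-1.6) + (2.4)·(2.4) + (-1.6)·(-1.6)) / 4 = 19.2/4 = 4.8
  Sample standard deviations s_i = √(s[i,i]):
  s(A) = √(2.3) = 1.5166
  s(B) = √(5.7) = 2.3875
  s(C) = √(4.8) = 2.1909

Step 3 — r_{ij} = s_{ij} / (s_i · s_j):
  r[A,A] = 1 (diagonal).
  r[A,B] = 3.15 / (1.5166 · 2.3875) = 3.15 / 3.6208 = 0.87
  r[A,C] = 0.8 / (1.5166 · 2.1909) = 0.8 / 3.3226 = 0.2408
  r[B,B] = 1 (diagonal).
  r[B,C] = 3.4 / (2.3875 · 2.1909) = 3.4 / 5.2307 = 0.65
  r[C,C] = 1 (diagonal).

R is symmetric with unit diagonal. Assembling:

R = [[1, 0.87, 0.2408],
 [0.87, 1, 0.65],
 [0.2408, 0.65, 1]]
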